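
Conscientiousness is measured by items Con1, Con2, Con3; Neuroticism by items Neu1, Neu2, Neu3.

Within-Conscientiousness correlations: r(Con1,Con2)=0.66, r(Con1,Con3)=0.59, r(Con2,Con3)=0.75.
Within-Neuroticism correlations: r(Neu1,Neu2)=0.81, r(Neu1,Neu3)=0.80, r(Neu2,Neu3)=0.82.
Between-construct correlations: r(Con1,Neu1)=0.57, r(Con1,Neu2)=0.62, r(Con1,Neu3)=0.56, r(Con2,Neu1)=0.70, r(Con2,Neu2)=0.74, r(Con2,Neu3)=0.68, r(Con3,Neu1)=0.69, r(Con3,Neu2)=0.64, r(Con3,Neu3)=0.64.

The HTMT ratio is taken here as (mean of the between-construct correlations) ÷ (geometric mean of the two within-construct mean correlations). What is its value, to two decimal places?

Mean between = 5.84/9 = 0.6489.
Mean within-Con = 2.00/3 = 0.6667; mean within-Neu = 2.43/3 = 0.8100.
Geometric mean = √(0.6667 × 0.8100) = 0.7349.
HTMT = 0.6489 / 0.7349 = 0.88.

0.88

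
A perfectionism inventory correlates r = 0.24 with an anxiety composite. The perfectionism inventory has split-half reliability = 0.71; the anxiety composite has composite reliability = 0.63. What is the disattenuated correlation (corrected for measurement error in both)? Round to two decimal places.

0.36

r_true = r_obs / √(r_xx · r_yy) = 0.24 / √(0.71 × 0.63) = 0.24 / √0.4473 = 0.24 / 0.6688 ≈ 0.36.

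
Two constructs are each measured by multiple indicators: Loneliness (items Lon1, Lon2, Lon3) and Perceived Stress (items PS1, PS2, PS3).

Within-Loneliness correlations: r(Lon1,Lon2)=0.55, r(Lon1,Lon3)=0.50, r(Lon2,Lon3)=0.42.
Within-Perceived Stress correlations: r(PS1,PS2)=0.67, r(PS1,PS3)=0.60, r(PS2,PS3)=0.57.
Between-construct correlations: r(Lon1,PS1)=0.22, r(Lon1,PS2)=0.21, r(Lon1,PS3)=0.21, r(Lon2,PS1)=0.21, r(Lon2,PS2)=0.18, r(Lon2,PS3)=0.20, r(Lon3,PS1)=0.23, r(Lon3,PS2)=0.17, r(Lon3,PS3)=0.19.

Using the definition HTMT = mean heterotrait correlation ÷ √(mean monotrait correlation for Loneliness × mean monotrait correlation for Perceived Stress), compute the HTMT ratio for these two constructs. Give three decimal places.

Mean between = 1.82/9 = 0.2022.
Mean within-Lon = 1.47/3 = 0.4900; mean within-PS = 1.84/3 = 0.6133.
Geometric mean = √(0.4900 × 0.6133) = 0.5482.
HTMT = 0.2022 / 0.5482 = 0.369.

0.369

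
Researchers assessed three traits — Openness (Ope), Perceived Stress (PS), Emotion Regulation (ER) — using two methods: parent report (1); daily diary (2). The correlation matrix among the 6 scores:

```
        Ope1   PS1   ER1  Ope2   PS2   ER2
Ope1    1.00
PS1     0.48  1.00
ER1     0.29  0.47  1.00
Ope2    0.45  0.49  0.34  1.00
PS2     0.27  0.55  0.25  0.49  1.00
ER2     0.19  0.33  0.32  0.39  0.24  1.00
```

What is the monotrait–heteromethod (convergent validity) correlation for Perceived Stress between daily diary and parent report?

0.55

Same trait (PS), different methods: r(PS2, PS1) = 0.55.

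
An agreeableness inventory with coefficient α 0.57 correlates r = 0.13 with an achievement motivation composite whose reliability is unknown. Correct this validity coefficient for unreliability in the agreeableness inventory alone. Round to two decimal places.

Single correction: r_c = r_obs / √r_xx = 0.13 / √0.57 = 0.13 / 0.7550 ≈ 0.17.

0.17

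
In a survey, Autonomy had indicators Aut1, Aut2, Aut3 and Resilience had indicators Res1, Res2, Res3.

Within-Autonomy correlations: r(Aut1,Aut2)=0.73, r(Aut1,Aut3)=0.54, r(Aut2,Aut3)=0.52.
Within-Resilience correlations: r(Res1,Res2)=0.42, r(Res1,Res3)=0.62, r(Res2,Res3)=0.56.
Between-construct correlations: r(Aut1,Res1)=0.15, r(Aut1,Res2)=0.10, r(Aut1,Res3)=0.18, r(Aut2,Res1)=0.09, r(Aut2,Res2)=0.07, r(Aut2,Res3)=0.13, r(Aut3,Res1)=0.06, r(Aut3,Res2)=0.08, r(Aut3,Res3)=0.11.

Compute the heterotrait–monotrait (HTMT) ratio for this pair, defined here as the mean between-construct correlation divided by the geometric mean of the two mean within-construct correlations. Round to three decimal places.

0.191

Between-construct mean = 0.97/9 = 0.1078.
Mean within-Aut = 1.79/3 = 0.5967; mean within-Res = 1.60/3 = 0.5333.
Geometric mean = √(0.5967 × 0.5333) = 0.5641.
HTMT = 0.1078 / 0.5641 = 0.191.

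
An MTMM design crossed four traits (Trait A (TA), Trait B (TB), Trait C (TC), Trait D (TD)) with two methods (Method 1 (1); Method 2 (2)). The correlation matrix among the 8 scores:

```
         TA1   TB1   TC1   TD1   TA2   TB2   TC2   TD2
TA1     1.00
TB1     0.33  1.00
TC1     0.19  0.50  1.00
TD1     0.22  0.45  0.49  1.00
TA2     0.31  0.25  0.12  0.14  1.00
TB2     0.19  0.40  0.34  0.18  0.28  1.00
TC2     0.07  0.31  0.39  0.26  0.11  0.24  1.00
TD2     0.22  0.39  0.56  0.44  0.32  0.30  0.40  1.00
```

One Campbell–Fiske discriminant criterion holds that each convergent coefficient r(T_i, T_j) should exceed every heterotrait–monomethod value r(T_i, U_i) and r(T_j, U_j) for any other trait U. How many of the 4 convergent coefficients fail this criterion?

Each convergent coefficient versus the relevant comparison correlations:
TA (methods 1·2): 0.31 vs {0.33, 0.28, 0.19, 0.11, 0.22, 0.32} → fail.
TB (methods 1·2): 0.40 vs {0.33, 0.28, 0.50, 0.24, 0.45, 0.30} → fail.
TC (methods 1·2): 0.39 vs {0.19, 0.11, 0.50, 0.24, 0.49, 0.40} → fail.
TD (methods 1·2): 0.44 vs {0.22, 0.32, 0.45, 0.30, 0.49, 0.40} → fail.
4 of 4 fail.

4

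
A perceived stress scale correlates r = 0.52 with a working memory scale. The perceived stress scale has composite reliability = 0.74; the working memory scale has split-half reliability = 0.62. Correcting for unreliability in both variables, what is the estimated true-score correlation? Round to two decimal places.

0.77

r_true = r_obs / √(r_xx · r_yy) = 0.52 / √(0.74 × 0.62) = 0.52 / √0.4588 = 0.52 / 0.6773 ≈ 0.77.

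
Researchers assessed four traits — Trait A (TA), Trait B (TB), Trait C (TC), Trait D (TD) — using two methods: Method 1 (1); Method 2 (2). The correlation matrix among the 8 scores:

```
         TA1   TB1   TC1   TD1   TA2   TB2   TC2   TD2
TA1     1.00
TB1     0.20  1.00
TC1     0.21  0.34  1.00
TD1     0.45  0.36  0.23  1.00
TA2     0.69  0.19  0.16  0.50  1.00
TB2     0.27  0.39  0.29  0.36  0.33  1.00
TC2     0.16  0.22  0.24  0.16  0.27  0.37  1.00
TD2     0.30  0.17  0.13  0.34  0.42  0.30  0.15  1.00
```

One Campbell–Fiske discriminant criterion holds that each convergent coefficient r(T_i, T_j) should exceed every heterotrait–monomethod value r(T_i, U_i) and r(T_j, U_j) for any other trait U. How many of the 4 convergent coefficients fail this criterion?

Checking each validity diagonal entry against its comparison values:
TA (methods 1·2): 0.69 vs {0.20, 0.33, 0.21, 0.27, 0.45, 0.42} → pass.
TB (methods 1·2): 0.39 vs {0.20, 0.33, 0.34, 0.37, 0.36, 0.30} → pass.
TC (methods 1·2): 0.24 vs {0.21, 0.27, 0.34, 0.37, 0.23, 0.15} → fail.
TD (methods 1·2): 0.34 vs {0.45, 0.42, 0.36, 0.30, 0.23, 0.15} → fail.
2 of 4 fail.

2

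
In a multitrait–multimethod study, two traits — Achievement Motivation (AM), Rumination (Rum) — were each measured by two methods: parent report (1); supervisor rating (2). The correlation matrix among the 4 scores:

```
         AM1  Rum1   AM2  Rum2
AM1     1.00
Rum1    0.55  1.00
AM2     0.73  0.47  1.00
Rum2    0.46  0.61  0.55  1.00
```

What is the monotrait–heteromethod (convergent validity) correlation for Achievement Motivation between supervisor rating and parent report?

Same trait (AM), different methods: r(AM2, AM1) = 0.73.

0.73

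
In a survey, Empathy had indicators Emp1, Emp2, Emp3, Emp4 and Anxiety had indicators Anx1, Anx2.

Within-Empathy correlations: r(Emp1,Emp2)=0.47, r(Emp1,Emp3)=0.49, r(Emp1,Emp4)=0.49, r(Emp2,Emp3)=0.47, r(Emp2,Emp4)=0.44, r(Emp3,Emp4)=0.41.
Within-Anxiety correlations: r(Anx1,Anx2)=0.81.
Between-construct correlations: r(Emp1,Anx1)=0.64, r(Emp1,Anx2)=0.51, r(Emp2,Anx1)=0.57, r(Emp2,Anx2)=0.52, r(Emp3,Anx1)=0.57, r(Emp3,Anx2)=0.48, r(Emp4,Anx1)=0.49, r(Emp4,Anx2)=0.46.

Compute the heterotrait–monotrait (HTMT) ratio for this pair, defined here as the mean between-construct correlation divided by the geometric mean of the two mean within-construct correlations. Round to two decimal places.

Between-construct mean = 4.24/8 = 0.5300.
Mean within-Emp = 2.77/6 = 0.4617; mean within-Anx = 0.81/1 = 0.8100.
Geometric mean = √(0.4617 × 0.8100) = 0.6115.
HTMT = 0.5300 / 0.6115 = 0.87.

0.87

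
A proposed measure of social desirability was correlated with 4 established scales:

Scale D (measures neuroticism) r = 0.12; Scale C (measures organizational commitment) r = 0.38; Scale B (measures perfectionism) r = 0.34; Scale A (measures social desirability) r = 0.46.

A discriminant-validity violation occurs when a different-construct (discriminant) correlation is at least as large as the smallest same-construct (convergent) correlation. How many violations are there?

0

Convergent (same construct = social desirability): Scale A.
Smallest convergent = 0.46. Discriminant values: 0.12, 0.38, 0.34; count ≥ 0.46 → 0.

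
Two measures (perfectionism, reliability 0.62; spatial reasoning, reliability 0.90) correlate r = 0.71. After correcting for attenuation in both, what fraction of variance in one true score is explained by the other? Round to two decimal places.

0.90

Disattenuated r = 0.71 / √(0.62 × 0.90) = 0.71 / 0.7470 = 0.9505.
Shared true-score variance = 0.9505² = 0.9035 ≈ 0.90.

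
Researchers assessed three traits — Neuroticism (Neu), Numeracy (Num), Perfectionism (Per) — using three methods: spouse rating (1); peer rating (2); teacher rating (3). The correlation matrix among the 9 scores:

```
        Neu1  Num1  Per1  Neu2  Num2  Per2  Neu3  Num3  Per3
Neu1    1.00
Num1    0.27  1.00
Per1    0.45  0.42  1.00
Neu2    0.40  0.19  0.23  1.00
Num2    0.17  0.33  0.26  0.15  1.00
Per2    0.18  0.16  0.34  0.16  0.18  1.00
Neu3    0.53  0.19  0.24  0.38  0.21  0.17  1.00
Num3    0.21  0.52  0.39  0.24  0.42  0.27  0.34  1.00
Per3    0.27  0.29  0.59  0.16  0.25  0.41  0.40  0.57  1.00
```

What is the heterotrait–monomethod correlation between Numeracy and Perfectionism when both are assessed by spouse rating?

0.42

Different traits, same method: r(Num1, Per1) = 0.42.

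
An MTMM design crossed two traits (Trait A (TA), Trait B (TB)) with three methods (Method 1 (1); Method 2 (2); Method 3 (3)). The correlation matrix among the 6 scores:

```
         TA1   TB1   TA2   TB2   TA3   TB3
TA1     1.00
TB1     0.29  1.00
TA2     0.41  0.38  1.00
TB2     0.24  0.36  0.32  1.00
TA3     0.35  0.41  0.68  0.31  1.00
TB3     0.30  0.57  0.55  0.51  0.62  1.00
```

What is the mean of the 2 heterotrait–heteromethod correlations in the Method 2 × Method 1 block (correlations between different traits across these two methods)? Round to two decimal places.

0.31

HTHM values (method 2 × method 1): 0.38, 0.24; mean = 0.62/2 = 0.31.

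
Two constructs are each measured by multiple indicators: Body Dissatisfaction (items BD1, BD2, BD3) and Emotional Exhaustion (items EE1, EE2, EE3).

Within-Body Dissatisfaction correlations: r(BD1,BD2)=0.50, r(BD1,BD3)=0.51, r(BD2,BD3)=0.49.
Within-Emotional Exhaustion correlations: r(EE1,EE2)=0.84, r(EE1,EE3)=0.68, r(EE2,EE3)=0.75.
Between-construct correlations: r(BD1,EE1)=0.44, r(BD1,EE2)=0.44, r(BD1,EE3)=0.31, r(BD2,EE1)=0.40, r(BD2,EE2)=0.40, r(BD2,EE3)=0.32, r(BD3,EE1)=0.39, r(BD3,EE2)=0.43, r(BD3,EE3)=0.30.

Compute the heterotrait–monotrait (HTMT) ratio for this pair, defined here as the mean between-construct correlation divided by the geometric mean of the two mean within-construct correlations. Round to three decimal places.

0.620

Mean heterotrait r = 3.43/9 = 0.3811.
Mean within-BD = 1.50/3 = 0.5000; mean within-EE = 2.27/3 = 0.7567.
Geometric mean = √(0.5000 × 0.7567) = 0.6151.
HTMT = 0.3811 / 0.6151 = 0.620.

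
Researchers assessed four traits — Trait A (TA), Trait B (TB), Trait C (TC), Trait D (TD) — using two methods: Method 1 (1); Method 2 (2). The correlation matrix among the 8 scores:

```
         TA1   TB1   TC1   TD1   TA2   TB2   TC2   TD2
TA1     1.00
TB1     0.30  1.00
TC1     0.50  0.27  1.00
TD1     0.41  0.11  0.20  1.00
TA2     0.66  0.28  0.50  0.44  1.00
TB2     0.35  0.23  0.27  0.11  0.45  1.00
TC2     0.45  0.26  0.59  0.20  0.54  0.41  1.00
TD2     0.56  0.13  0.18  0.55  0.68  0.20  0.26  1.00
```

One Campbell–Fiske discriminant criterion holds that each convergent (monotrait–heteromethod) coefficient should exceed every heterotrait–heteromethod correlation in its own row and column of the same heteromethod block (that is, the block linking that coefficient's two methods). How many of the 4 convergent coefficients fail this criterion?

Each convergent coefficient versus the relevant comparison correlations:
TA (methods 1·2): 0.66 vs {0.35, 0.28, 0.45, 0.50, 0.56, 0.44} → pass.
TB (methods 1·2): 0.23 vs {0.28, 0.35, 0.26, 0.27, 0.13, 0.11} → fail.
TC (methods 1·2): 0.59 vs {0.50, 0.45, 0.27, 0.26, 0.18, 0.20} → pass.
TD (methods 1·2): 0.55 vs {0.44, 0.56, 0.11, 0.13, 0.20, 0.18} → fail.
2 of 4 fail.

2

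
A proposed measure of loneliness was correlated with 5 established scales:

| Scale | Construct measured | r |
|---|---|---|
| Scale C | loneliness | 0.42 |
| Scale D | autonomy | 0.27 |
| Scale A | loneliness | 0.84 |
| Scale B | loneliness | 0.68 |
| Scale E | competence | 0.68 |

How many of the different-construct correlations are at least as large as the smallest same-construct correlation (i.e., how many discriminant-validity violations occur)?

Convergent (same construct = loneliness): Scale C, Scale A, Scale B.
Smallest convergent = 0.42. Discriminant values: 0.27, 0.68; count ≥ 0.42 → 1.

1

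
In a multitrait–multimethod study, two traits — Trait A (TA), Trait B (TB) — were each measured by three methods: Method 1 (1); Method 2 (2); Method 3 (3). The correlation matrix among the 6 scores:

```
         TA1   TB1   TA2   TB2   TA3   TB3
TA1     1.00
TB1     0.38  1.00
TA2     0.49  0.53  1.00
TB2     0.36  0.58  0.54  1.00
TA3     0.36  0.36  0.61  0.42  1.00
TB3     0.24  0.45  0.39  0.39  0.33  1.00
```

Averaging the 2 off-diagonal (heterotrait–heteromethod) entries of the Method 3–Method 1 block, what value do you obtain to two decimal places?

HTHM values (method 3 × method 1): 0.36, 0.24; mean = 0.60/2 = 0.30.

0.30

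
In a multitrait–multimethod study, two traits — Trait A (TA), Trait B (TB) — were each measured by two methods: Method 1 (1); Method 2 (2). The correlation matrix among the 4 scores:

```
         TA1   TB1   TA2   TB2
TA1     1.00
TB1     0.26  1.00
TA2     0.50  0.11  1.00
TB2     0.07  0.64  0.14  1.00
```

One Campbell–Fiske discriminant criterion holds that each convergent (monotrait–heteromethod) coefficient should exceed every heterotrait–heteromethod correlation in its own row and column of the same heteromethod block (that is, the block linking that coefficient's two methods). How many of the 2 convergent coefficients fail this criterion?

Each convergent coefficient versus the relevant comparison correlations:
TA (methods 1·2): 0.50 vs {0.07, 0.11} → pass.
TB (methods 1·2): 0.64 vs {0.11, 0.07} → pass.
0 of 2 fail.

0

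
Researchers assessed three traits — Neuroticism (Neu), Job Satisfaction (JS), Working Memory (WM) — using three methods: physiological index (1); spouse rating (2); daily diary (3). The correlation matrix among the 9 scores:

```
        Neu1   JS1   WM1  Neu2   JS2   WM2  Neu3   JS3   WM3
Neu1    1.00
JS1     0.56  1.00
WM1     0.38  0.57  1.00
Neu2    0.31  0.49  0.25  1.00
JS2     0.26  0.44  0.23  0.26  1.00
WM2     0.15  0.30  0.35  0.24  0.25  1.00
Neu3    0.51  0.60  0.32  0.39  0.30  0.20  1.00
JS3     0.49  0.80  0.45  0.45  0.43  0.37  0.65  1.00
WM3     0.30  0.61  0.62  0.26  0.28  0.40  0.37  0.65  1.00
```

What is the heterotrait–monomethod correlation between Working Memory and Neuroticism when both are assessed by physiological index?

Different traits, same method: r(WM1, Neu1) = 0.38.

0.38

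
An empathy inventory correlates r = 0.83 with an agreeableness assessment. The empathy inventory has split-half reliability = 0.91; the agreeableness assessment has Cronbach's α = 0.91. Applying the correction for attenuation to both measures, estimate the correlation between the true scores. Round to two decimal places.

r_true = r_obs / √(r_xx · r_yy) = 0.83 / √(0.91 × 0.91) = 0.83 / √0.8281 = 0.83 / 0.9100 ≈ 0.91.

0.91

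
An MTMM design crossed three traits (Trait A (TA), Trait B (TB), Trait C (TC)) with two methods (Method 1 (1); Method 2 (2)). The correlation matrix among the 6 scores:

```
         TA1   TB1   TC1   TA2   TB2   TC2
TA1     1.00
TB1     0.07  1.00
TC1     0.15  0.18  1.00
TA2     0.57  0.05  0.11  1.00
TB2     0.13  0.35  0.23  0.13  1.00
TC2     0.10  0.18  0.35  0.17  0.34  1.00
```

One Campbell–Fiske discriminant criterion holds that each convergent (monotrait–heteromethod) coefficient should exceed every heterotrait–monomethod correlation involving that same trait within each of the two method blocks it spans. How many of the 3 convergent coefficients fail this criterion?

Convergent coefficients and their comparison sets:
TA (methods 1·2): 0.57 vs {0.07, 0.13, 0.15, 0.17} → pass.
TB (methods 1·2): 0.35 vs {0.07, 0.13, 0.18, 0.34} → pass.
TC (methods 1·2): 0.35 vs {0.15, 0.17, 0.18, 0.34} → pass.
0 of 3 fail.

0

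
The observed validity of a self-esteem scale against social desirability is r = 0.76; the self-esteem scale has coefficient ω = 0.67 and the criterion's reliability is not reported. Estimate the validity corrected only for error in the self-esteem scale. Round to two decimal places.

0.93

Single correction: r_c = r_obs / √r_xx = 0.76 / √0.67 = 0.76 / 0.8185 ≈ 0.93.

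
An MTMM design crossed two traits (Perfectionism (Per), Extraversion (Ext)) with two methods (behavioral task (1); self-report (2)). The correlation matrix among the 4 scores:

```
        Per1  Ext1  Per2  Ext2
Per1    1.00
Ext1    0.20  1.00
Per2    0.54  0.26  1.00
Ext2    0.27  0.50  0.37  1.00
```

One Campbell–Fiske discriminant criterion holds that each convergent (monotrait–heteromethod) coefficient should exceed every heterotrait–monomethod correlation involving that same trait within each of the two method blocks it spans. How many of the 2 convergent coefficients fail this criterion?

Checking each validity diagonal entry against its comparison values:
Per (methods 1·2): 0.54 vs {0.20, 0.37} → pass.
Ext (methods 1·2): 0.50 vs {0.20, 0.37} → pass.
0 of 2 fail.

0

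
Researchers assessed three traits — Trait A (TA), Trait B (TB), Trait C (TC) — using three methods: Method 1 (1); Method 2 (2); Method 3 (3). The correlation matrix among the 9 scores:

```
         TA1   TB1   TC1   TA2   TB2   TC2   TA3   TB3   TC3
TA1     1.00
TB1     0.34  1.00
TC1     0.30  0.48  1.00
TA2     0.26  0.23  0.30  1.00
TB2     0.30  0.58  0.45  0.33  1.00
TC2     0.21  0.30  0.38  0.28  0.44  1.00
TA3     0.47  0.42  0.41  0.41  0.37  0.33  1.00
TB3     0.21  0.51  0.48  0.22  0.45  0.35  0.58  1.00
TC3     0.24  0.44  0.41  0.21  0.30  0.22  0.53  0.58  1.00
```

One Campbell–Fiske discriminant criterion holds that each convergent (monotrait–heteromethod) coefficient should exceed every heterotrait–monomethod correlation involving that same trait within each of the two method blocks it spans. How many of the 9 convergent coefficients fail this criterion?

8

Each convergent coefficient versus the relevant comparison correlations:
TA (methods 1·2): 0.26 vs {0.34, 0.33, 0.30, 0.28} → fail.
TA (methods 1·3): 0.47 vs {0.34, 0.58, 0.30, 0.53} → fail.
TA (methods 2·3): 0.41 vs {0.33, 0.58, 0.28, 0.53} → fail.
TB (methods 1·2): 0.58 vs {0.34, 0.33, 0.48, 0.44} → pass.
TB (methods 1·3): 0.51 vs {0.34, 0.58, 0.48, 0.58} → fail.
TB (methods 2·3): 0.45 vs {0.33, 0.58, 0.44, 0.58} → fail.
TC (methods 1·2): 0.38 vs {0.30, 0.28, 0.48, 0.44} → fail.
TC (methods 1·3): 0.41 vs {0.30, 0.53, 0.48, 0.58} → fail.
TC (methods 2·3): 0.22 vs {0.28, 0.53, 0.44, 0.58} → fail.
8 of 9 fail.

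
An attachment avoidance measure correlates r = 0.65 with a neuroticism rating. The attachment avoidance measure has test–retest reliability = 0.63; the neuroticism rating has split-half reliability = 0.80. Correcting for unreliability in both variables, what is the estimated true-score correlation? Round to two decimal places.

r_true = r_obs / √(r_xx · r_yy) = 0.65 / √(0.63 × 0.80) = 0.65 / √0.5040 = 0.65 / 0.7099 ≈ 0.92.

0.92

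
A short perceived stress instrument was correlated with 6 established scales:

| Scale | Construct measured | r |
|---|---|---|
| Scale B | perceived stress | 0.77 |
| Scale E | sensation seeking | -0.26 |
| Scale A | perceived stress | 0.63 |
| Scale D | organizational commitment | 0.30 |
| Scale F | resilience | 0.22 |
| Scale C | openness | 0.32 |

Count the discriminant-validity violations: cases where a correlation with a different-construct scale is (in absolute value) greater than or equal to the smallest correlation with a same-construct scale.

Convergent (same construct = perceived stress): Scale B, Scale A.
Smallest convergent = 0.63. Discriminant |r|: 0.26, 0.30, 0.22, 0.32; count ≥ 0.63 → 0.

0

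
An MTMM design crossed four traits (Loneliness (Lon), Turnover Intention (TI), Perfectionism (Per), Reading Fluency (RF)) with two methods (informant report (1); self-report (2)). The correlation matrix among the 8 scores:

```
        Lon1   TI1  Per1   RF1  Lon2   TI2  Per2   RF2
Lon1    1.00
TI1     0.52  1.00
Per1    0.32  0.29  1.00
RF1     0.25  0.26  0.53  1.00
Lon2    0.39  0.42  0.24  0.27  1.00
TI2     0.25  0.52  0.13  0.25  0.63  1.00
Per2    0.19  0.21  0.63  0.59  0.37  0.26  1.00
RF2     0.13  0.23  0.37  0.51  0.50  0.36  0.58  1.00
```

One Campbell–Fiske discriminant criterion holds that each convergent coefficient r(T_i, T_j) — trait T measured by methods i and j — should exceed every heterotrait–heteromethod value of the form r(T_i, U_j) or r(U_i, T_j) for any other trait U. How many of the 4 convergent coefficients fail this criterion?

Checking each validity diagonal entry against its comparison values:
Lon (methods 1·2): 0.39 vs {0.25, 0.42, 0.19, 0.24, 0.13, 0.27} → fail.
TI (methods 1·2): 0.52 vs {0.42, 0.25, 0.21, 0.13, 0.23, 0.25} → pass.
Per (methods 1·2): 0.63 vs {0.24, 0.19, 0.13, 0.21, 0.37, 0.59} → pass.
RF (methods 1·2): 0.51 vs {0.27, 0.13, 0.25, 0.23, 0.59, 0.37} → fail.
2 of 4 fail.

2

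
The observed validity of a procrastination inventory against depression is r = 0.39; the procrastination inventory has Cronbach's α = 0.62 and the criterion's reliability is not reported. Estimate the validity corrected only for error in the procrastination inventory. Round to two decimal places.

0.50

Single correction: r_c = r_obs / √r_xx = 0.39 / √0.62 = 0.39 / 0.7874 ≈ 0.50.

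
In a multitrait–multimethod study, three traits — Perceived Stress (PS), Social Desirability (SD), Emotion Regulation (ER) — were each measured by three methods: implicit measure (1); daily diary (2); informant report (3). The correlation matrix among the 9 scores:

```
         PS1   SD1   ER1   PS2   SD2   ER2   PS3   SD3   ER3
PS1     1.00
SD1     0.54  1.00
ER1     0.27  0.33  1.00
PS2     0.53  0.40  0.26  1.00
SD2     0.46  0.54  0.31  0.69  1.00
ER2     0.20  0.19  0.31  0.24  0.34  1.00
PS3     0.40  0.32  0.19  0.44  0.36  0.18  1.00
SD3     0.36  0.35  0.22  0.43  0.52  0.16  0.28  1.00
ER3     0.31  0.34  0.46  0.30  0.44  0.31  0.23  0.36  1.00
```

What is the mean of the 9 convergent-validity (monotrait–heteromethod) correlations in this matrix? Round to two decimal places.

0.43

Convergent values: 0.53, 0.40, 0.44, 0.54, 0.35, 0.52, 0.31, 0.46, 0.31; mean = 3.86/9 = 0.43.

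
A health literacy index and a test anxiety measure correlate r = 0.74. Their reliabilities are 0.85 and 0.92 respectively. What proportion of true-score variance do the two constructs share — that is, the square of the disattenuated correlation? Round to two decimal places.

Disattenuated r = 0.74 / √(0.85 × 0.92) = 0.74 / 0.8843 = 0.8368.
Shared true-score variance = 0.8368² = 0.7002 ≈ 0.70.

0.70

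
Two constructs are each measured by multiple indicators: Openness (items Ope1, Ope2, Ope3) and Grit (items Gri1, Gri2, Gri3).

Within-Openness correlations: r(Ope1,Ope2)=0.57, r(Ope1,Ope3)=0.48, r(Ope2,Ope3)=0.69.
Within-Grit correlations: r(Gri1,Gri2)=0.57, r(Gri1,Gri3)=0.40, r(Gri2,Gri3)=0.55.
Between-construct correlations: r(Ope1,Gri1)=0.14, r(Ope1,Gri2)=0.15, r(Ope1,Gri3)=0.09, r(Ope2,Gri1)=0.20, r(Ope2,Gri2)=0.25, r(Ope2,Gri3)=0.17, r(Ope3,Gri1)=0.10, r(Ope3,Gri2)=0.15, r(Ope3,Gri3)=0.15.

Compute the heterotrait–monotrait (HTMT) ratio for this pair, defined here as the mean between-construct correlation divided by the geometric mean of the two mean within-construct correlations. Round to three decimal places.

0.287

Between-construct mean = 1.40/9 = 0.1556.
Mean within-Ope = 1.74/3 = 0.5800; mean within-Gri = 1.52/3 = 0.5067.
Geometric mean = √(0.5800 × 0.5067) = 0.5421.
HTMT = 0.1556 / 0.5421 = 0.287.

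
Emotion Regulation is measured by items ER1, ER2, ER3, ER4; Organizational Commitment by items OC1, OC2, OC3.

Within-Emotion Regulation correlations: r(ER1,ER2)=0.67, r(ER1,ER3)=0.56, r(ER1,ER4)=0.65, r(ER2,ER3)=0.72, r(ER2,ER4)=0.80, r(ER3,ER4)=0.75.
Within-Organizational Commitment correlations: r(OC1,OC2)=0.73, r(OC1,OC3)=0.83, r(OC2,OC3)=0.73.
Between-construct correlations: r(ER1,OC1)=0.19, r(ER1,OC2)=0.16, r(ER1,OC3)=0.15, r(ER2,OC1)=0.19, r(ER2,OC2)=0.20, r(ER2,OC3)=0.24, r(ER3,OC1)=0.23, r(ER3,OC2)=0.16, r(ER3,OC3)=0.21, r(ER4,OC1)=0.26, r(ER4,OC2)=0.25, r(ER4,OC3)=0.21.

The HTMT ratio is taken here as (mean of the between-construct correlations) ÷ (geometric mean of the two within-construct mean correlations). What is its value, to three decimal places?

Mean between = 2.45/12 = 0.2042.
Mean within-ER = 4.15/6 = 0.6917; mean within-OC = 2.29/3 = 0.7633.
Geometric mean = √(0.6917 × 0.7633) = 0.7266.
HTMT = 0.2042 / 0.7266 = 0.281.

0.281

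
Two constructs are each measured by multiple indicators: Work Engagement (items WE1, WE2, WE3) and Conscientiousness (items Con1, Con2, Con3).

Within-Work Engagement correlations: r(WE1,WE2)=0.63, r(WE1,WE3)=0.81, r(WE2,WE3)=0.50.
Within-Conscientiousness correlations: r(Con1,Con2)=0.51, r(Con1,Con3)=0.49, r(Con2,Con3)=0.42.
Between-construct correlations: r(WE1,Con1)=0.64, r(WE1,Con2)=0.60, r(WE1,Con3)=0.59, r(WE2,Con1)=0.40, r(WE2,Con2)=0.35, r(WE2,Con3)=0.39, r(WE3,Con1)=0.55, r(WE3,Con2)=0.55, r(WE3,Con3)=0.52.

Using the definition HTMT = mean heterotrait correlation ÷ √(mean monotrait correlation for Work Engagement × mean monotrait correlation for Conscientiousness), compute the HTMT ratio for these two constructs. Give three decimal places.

Between-construct mean = 4.59/9 = 0.5100.
Mean within-WE = 1.94/3 = 0.6467; mean within-Con = 1.42/3 = 0.4733.
Geometric mean = √(0.6467 × 0.4733) = 0.5532.
HTMT = 0.5100 / 0.5532 = 0.922.

0.922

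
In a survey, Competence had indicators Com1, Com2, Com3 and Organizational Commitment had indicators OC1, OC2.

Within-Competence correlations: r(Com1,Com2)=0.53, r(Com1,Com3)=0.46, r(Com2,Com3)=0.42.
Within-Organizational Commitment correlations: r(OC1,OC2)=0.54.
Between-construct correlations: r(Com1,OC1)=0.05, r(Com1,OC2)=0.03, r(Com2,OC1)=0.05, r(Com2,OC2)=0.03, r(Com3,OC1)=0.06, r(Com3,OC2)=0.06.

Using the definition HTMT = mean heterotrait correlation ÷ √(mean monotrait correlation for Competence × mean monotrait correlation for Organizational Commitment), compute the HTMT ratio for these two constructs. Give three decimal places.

Mean between = 0.28/6 = 0.0467.
Mean within-Com = 1.41/3 = 0.4700; mean within-OC = 0.54/1 = 0.5400.
Geometric mean = √(0.4700 × 0.5400) = 0.5038.
HTMT = 0.0467 / 0.5038 = 0.093.

0.093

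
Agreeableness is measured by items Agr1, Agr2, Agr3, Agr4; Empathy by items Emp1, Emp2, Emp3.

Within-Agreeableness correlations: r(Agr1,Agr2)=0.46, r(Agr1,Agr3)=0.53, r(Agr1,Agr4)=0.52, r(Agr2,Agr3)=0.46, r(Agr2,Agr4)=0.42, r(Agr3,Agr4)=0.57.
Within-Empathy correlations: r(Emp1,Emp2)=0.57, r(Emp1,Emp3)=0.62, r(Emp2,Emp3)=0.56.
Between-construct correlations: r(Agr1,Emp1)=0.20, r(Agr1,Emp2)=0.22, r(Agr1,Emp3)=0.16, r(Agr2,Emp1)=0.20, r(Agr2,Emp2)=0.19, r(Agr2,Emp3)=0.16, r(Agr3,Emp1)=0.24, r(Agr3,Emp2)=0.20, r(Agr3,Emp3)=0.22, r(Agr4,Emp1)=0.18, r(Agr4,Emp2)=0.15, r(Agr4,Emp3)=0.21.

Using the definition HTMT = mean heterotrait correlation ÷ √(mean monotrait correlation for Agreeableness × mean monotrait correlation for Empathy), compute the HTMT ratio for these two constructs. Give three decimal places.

0.362

Mean between = 2.33/12 = 0.1942.
Mean within-Agr = 2.96/6 = 0.4933; mean within-Emp = 1.75/3 = 0.5833.
Geometric mean = √(0.4933 × 0.5833) = 0.5364.
HTMT = 0.1942 / 0.5364 = 0.362.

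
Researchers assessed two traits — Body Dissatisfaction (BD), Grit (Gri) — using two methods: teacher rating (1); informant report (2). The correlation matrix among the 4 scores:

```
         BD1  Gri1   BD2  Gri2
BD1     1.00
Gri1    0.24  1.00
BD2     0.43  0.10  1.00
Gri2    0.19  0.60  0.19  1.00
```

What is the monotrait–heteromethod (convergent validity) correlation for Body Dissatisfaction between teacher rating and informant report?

0.43

Same trait (BD), different methods: r(BD1, BD2) = 0.43.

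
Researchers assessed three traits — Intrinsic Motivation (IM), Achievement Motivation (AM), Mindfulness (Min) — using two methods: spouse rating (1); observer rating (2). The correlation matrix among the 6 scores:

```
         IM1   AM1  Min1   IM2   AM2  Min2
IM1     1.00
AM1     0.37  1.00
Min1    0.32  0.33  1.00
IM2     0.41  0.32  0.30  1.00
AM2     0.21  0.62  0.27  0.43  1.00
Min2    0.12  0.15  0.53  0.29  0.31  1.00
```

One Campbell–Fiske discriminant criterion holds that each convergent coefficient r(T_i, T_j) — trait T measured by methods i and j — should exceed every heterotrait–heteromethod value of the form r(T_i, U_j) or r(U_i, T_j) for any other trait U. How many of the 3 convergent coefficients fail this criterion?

Convergent coefficients and their comparison sets:
IM (methods 1·2): 0.41 vs {0.21, 0.32, 0.12, 0.30} → pass.
AM (methods 1·2): 0.62 vs {0.32, 0.21, 0.15, 0.27} → pass.
Min (methods 1·2): 0.53 vs {0.30, 0.12, 0.27, 0.15} → pass.
0 of 3 fail.

0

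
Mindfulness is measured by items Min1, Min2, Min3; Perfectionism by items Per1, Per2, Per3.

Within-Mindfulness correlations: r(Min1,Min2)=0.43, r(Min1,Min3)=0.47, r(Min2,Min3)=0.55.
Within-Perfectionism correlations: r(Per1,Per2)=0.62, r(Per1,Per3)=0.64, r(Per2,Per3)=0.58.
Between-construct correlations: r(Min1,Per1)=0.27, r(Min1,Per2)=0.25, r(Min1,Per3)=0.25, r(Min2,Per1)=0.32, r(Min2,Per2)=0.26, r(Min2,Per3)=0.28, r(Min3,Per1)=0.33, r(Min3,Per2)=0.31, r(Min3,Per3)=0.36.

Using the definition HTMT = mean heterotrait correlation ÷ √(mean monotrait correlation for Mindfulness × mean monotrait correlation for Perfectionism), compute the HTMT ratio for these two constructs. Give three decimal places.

Between-construct mean = 2.63/9 = 0.2922.
Mean within-Min = 1.45/3 = 0.4833; mean within-Per = 1.84/3 = 0.6133.
Geometric mean = √(0.4833 × 0.6133) = 0.5444.
HTMT = 0.2922 / 0.5444 = 0.537.

0.537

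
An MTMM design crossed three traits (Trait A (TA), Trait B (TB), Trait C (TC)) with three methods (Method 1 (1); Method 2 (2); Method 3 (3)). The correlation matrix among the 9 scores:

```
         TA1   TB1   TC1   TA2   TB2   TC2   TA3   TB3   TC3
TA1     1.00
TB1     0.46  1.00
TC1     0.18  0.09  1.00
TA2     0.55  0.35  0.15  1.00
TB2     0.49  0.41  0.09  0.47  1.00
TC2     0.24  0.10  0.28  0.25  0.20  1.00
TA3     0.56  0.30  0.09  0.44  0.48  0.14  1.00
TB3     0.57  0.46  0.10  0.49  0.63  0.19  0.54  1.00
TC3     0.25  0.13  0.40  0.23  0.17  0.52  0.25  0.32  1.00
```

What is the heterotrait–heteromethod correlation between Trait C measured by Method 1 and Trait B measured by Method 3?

Different traits and methods: r(TC1, TB3) = 0.10.

0.10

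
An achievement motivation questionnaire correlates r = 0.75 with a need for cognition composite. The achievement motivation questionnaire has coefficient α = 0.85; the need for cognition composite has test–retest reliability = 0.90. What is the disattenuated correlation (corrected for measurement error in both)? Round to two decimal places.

r_true = r_obs / √(r_xx · r_yy) = 0.75 / √(0.85 × 0.90) = 0.75 / √0.7650 = 0.75 / 0.8746 ≈ 0.86.

0.86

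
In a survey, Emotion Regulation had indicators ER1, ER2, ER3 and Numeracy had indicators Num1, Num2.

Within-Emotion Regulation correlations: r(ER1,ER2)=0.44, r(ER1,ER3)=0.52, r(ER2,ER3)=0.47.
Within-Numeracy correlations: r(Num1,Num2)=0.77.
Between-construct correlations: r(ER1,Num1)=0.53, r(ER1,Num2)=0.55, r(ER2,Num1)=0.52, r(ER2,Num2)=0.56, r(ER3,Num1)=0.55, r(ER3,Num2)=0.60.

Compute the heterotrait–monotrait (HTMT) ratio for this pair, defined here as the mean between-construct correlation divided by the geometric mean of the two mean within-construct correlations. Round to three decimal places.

0.911

Between-construct mean = 3.31/6 = 0.5517.
Mean within-ER = 1.43/3 = 0.4767; mean within-Num = 0.77/1 = 0.7700.
Geometric mean = √(0.4767 × 0.7700) = 0.6059.
HTMT = 0.5517 / 0.6059 = 0.911.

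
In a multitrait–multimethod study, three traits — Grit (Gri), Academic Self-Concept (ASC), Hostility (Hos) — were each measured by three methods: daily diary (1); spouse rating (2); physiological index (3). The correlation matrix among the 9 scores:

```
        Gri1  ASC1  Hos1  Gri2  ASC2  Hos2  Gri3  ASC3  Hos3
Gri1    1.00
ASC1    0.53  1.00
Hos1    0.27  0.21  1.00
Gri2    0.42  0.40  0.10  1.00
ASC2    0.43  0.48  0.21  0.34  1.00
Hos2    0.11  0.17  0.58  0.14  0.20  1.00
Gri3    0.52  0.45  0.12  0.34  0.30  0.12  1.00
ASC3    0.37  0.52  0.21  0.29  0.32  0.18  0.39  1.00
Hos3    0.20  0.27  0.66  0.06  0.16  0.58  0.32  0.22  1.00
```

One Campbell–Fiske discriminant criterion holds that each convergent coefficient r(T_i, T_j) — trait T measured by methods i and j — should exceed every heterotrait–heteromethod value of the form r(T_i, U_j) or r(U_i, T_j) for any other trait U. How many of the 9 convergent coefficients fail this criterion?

Each convergent coefficient versus the relevant comparison correlations:
Gri (methods 1·2): 0.42 vs {0.43, 0.40, 0.11, 0.10} → fail.
Gri (methods 1·3): 0.52 vs {0.37, 0.45, 0.20, 0.12} → pass.
Gri (methods 2·3): 0.34 vs {0.29, 0.30, 0.06, 0.12} → pass.
ASC (methods 1·2): 0.48 vs {0.40, 0.43, 0.17, 0.21} → pass.
ASC (methods 1·3): 0.52 vs {0.45, 0.37, 0.27, 0.21} → pass.
ASC (methods 2·3): 0.32 vs {0.30, 0.29, 0.16, 0.18} → pass.
Hos (methods 1·2): 0.58 vs {0.10, 0.11, 0.21, 0.17} → pass.
Hos (methods 1·3): 0.66 vs {0.12, 0.20, 0.21, 0.27} → pass.
Hos (methods 2·3): 0.58 vs {0.12, 0.06, 0.18, 0.16} → pass.
1 of 9 fail.

1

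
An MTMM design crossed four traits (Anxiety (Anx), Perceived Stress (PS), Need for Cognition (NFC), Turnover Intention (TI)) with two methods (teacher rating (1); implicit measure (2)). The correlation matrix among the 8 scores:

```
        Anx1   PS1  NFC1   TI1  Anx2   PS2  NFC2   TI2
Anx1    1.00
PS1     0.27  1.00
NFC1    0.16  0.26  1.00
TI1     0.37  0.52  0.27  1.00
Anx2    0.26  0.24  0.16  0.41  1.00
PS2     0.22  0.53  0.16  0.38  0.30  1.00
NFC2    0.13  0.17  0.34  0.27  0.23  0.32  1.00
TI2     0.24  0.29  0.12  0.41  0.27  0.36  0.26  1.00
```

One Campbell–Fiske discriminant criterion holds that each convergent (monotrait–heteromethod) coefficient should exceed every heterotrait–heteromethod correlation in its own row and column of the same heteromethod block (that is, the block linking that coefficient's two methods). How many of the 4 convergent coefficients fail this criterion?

2

Checking each validity diagonal entry against its comparison values:
Anx (methods 1·2): 0.26 vs {0.22, 0.24, 0.13, 0.16, 0.24, 0.41} → fail.
PS (methods 1·2): 0.53 vs {0.24, 0.22, 0.17, 0.16, 0.29, 0.38} → pass.
NFC (methods 1·2): 0.34 vs {0.16, 0.13, 0.16, 0.17, 0.12, 0.27} → pass.
TI (methods 1·2): 0.41 vs {0.41, 0.24, 0.38, 0.29, 0.27, 0.12} → fail.
2 of 4 fail.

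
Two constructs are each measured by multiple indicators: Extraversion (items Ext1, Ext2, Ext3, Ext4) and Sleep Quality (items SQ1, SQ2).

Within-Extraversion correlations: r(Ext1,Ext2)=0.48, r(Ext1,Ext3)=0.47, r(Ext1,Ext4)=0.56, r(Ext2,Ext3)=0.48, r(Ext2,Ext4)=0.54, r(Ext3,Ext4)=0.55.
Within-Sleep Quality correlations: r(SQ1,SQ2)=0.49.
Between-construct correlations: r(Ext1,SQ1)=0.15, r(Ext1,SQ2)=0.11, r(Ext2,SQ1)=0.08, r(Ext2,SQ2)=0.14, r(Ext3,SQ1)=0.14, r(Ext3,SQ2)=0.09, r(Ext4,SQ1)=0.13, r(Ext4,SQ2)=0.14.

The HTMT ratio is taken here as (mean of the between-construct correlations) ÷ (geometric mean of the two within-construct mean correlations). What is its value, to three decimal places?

Mean heterotrait r = 0.98/8 = 0.1225.
Mean within-Ext = 3.08/6 = 0.5133; mean within-SQ = 0.49/1 = 0.4900.
Geometric mean = √(0.5133 × 0.4900) = 0.5015.
HTMT = 0.1225 / 0.5015 = 0.244.

0.244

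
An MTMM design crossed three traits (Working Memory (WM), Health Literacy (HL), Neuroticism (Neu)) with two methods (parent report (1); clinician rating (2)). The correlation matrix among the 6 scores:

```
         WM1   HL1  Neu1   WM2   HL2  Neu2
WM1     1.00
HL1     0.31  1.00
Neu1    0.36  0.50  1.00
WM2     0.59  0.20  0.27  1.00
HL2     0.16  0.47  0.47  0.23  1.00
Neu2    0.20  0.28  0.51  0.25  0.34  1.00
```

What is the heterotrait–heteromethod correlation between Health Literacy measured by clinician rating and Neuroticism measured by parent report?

0.47

Different traits and methods: r(HL2, Neu1) = 0.47.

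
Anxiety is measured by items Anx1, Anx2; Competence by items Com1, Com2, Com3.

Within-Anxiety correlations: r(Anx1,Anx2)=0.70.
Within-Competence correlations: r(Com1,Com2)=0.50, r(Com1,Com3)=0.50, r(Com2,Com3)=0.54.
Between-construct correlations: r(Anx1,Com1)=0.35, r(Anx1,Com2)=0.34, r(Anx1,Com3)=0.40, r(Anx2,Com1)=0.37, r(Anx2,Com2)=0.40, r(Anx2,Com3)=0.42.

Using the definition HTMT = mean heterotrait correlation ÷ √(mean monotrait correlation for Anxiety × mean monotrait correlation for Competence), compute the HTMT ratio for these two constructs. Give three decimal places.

0.634

Between-construct mean = 2.28/6 = 0.3800.
Mean within-Anx = 0.70/1 = 0.7000; mean within-Com = 1.54/3 = 0.5133.
Geometric mean = √(0.7000 × 0.5133) = 0.5994.
HTMT = 0.3800 / 0.5994 = 0.634.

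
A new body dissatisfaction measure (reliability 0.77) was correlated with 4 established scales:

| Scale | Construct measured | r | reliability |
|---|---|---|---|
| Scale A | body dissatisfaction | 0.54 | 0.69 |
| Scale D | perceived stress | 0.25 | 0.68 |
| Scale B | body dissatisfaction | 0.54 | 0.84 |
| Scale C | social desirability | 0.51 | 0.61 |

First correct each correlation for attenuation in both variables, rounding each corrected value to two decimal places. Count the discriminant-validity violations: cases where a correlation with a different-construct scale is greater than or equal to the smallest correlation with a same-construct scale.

Disattenuated r (r / √(r_scale · r_new)):
  Scale A (conv): 0.54 / √(0.69·0.77) = 0.74
  Scale D (disc): 0.25 / √(0.68·0.77) = 0.35
  Scale B (conv): 0.54 / √(0.84·0.77) = 0.67
  Scale C (disc): 0.51 / √(0.61·0.77) = 0.74
Smallest convergent = 0.67. Discriminant values: 0.35, 0.74; count ≥ 0.67 → 1.

1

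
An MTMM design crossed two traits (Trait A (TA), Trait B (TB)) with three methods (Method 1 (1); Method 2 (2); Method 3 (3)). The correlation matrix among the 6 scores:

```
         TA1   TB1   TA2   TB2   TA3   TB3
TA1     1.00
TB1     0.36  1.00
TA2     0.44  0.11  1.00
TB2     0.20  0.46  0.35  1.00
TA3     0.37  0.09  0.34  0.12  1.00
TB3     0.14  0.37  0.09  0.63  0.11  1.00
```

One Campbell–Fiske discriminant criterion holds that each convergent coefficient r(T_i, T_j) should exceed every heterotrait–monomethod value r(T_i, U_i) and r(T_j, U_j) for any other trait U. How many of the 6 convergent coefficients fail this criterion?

Convergent coefficients and their comparison sets:
TA (methods 1·2): 0.44 vs {0.36, 0.35} → pass.
TA (methods 1·3): 0.37 vs {0.36, 0.11} → pass.
TA (methods 2·3): 0.34 vs {0.35, 0.11} → fail.
TB (methods 1·2): 0.46 vs {0.36, 0.35} → pass.
TB (methods 1·3): 0.37 vs {0.36, 0.11} → pass.
TB (methods 2·3): 0.63 vs {0.35, 0.11} → pass.
1 of 6 fail.

1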